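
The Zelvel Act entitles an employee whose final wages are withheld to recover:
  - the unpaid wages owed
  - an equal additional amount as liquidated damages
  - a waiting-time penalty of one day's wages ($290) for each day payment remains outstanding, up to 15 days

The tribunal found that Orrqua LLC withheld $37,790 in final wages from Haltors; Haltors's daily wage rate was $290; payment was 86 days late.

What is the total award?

Liquidated damages (equal amount): $37,790
Penalty days: min(86, 15) = 15
Waiting-time penalty: 15 × $290 = $4,350
Total award: $37,790 + $37,790 + $4,350 = $79,930

Total award: $79,930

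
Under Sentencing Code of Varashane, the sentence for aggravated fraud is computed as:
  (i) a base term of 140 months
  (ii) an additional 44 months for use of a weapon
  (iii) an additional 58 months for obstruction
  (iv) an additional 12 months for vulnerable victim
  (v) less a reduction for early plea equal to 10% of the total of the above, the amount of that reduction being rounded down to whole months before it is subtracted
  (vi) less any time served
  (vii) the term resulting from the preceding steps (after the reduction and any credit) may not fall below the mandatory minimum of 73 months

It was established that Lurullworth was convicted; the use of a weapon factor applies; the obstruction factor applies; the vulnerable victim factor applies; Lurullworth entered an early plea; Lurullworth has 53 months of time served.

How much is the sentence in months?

Sentence: 176 months

Use of a weapon enhancement: +44 months
Obstruction enhancement: +58 months
Vulnerable victim enhancement: +12 months
Adjusted term: 140 months + 44 months + 58 months + 12 months = 254 months
Early plea reduction: 10% of 254 months = 25 months (rounded down)
After reduction: 254 − 25 = 229 months
Less time served: 229 months − 53 months = 176 months
Minimum 73 months: 176 months meets the minimum, no increase.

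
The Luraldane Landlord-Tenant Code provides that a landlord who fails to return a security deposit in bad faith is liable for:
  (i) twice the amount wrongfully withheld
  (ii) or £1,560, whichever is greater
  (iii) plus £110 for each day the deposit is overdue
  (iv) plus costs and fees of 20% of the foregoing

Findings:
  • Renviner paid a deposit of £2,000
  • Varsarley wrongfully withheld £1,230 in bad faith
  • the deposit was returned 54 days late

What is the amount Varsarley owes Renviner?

Doubled: 2 × £1,230 = £2,460
Minimum £1,560: £2,460 meets the minimum, no increase.
Late-return penalty: 54 × £110 = £5,940
Damages plus late penalty: £2,460 + £5,940 = £8,400
Costs and fees: 20% of £8,400 = £1,680
Total recovery: £8,400 + £1,680 = £10,080

£10,080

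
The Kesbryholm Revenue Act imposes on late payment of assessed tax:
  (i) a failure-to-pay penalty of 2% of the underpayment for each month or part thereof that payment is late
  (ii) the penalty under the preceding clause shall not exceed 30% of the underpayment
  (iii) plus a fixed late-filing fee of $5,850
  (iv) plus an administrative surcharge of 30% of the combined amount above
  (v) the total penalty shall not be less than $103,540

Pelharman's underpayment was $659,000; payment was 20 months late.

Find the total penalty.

$264,615

Accrued rate: 2% × 20 = 40%, capped at 30% → 30%
Failure-to-pay penalty: 30% of $659,000 = $197,700
Penalty before surcharge: $197,700 + $5,850 = $203,550
Administrative surcharge: 30% of $203,550 = $61,065
Total penalty: $203,550 + $61,065 = $264,615
Minimum $103,540: $264,615 meets the minimum, no increase.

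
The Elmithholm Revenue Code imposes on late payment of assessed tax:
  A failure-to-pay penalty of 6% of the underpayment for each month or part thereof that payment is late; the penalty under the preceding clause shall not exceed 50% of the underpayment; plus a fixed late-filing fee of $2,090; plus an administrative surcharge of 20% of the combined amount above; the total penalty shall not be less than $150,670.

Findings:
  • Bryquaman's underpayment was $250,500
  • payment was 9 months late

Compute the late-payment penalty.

Accrued rate: 6% × 9 = 54%, capped at 50% → 50%
Failure-to-pay penalty: 50% of $250,500 = $125,250
Penalty before surcharge: $125,250 + $2,090 = $127,340
Administrative surcharge: 20% of $127,340 = $25,468
Total penalty: $127,340 + $25,468 = $152,808
Minimum $150,670: $152,808 meets the minimum, no increase.

$152,808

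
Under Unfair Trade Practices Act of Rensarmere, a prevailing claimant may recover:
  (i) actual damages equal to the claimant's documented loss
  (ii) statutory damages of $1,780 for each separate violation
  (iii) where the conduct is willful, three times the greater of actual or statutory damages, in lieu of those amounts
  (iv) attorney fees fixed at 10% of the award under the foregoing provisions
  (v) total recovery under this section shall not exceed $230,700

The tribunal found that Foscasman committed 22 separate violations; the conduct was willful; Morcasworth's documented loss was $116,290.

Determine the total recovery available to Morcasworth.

$230,700

Statutory damages: 22 × $1,780 = $39,160
Greater of actual damages ($116,290) or statutory damages ($39,160): $116,290
Trebled: 3 × $116,290 = $348,870
Attorney fees: 10% of $348,870 = $34,887
Total before cap: $348,870 + $34,887 = $383,757
Cap at $230,700: $383,757 exceeds the cap → $230,700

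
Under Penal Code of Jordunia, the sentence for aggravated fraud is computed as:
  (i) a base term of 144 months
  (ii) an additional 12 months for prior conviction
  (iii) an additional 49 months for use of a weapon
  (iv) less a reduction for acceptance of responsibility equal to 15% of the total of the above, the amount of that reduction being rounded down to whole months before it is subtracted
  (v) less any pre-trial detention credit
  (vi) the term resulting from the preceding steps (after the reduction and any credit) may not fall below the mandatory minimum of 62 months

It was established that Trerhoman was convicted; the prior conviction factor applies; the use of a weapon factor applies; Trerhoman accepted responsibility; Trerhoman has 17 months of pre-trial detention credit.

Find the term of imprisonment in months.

Prior conviction enhancement: +12 months
Use of a weapon enhancement: +49 months
Adjusted term: 144 months + 12 months + 49 months = 205 months
Acceptance of responsibility reduction: 15% of 205 months = 30 months (rounded down)
After reduction: 205 − 30 = 175 months
Less pre-trial detention credit: 175 months − 17 months = 158 months
Minimum 62 months: 158 months meets the minimum, no increase.

158 months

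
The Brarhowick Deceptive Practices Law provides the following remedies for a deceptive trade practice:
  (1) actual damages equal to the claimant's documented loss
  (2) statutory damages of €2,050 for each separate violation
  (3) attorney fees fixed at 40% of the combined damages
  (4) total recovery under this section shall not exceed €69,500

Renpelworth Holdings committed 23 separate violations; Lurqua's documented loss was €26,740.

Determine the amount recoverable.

Statutory damages: 23 × €2,050 = €47,150
Combined damages: €26,740 + €47,150 = €73,890
Attorney fees: 40% of €73,890 = €29,556
Total before cap: €73,890 + €29,556 = €103,446
Cap at €69,500: €103,446 exceeds the cap → €69,500

€69,500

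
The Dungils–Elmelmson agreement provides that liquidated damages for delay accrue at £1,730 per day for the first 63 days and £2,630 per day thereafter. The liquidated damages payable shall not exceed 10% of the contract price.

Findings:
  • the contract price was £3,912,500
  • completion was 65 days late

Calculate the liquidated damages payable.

First 63 days: 63 × £1,730 = £108,990
Remaining days: (65 − 63) × £2,630 = £5,260
Accrued per-day damages: £108,990 + £5,260 = £114,250
Cap: 10% of £3,912,500 = £391,250
Cap at £391,250: £114,250 is within the cap, no reduction.

£114,250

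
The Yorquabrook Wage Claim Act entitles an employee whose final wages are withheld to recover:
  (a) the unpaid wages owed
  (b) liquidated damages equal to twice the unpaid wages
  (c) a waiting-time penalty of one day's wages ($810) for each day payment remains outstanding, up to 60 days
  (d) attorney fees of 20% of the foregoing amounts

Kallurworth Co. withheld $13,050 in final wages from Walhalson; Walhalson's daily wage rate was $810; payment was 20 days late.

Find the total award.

Doubled: 2 × $13,050 = $26,100
Penalty days: min(20, 60) = 20
Waiting-time penalty: 20 × $810 = $16,200
Subtotal: $13,050 + $26,100 + $16,200 = $55,350
Attorney fees: 20% of $55,350 = $11,070
Total award: $55,350 + $11,070 = $66,420

$66,420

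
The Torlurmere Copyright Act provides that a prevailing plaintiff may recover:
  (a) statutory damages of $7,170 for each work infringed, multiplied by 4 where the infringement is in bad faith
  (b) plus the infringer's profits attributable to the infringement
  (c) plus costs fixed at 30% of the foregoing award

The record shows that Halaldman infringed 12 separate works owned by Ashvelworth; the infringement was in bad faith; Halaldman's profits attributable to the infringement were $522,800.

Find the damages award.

Statutory damages: 12 × $7,170 = $86,040
Multiplied by 4: 4 × $86,040 = $344,160
Combined award: $344,160 + $522,800 = $866,960
Costs: 30% of $866,960 = $260,088
Award plus costs: $866,960 + $260,088 = $1,127,048

$1,127,048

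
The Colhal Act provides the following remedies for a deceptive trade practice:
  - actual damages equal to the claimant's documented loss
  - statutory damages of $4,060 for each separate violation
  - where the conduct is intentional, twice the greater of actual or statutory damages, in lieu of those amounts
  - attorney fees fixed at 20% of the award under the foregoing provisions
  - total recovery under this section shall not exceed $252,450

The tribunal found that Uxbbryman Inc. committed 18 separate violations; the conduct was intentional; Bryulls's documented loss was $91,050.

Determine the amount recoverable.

Statutory damages: 18 × $4,060 = $73,080
Greater of actual damages ($91,050) or statutory damages ($73,080): $91,050
Doubled: 2 × $91,050 = $182,100
Attorney fees: 20% of $182,100 = $36,420
Total before cap: $182,100 + $36,420 = $218,520
Cap at $252,450: $218,520 is within the cap, no reduction.

$218,520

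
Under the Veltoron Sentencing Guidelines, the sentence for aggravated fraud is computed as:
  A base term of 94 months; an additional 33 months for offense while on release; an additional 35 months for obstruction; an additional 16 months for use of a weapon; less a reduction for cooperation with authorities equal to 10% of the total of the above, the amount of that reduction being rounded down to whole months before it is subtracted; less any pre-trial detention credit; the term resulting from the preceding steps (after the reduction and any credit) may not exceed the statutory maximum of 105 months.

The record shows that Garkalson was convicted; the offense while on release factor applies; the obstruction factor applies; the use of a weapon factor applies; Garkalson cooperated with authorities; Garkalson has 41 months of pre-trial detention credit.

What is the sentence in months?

105 months

Offense while on release enhancement: +33 months
Obstruction enhancement: +35 months
Use of a weapon enhancement: +16 months
Adjusted term: 94 months + 33 months + 35 months + 16 months = 178 months
Cooperation with authorities reduction: 10% of 178 months = 17 months (rounded down)
After reduction: 178 − 17 = 161 months
Less pre-trial detention credit: 161 months − 41 months = 120 months
Cap at 105 months: 120 months exceeds the cap → 105 months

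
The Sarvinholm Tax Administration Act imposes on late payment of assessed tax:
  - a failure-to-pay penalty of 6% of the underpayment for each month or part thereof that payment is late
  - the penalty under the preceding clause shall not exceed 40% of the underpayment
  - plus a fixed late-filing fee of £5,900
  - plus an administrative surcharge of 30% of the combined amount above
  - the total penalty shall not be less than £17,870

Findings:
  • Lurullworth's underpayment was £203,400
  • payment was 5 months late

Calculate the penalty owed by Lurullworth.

Accrued rate: 6% × 5 = 30%, capped at 40% → 30%
Failure-to-pay penalty: 30% of £203,400 = £61,020
Penalty before surcharge: £61,020 + £5,900 = £66,920
Administrative surcharge: 30% of £66,920 = £20,076
Total penalty: £66,920 + £20,076 = £86,996
Minimum £17,870: £86,996 meets the minimum, no increase.

£86,996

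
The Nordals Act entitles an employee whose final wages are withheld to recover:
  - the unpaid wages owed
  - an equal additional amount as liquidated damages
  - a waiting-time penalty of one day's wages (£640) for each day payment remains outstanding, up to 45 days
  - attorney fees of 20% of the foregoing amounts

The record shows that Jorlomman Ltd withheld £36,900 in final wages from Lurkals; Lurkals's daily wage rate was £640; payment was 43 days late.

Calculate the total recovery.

£121,584

Liquidated damages (equal amount): £36,900
Penalty days: min(43, 45) = 43
Waiting-time penalty: 43 × £640 = £27,520
Subtotal: £36,900 + £36,900 + £27,520 = £101,320
Attorney fees: 20% of £101,320 = £20,264
Total award: £101,320 + £20,264 = £121,584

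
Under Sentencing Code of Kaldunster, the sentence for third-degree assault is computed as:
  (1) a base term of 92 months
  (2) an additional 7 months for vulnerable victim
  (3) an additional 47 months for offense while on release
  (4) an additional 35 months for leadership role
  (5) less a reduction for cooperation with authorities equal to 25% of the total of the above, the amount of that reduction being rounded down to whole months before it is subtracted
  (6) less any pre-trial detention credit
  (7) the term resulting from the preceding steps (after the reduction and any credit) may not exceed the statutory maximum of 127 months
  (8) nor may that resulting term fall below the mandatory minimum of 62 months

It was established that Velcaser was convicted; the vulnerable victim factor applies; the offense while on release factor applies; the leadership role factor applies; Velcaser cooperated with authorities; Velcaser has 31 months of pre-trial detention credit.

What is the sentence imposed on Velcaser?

Vulnerable victim enhancement: +7 months
Offense while on release enhancement: +47 months
Leadership role enhancement: +35 months
Adjusted term: 92 months + 7 months + 47 months + 35 months = 181 months
Cooperation with authorities reduction: 25% of 181 months = 45 months (rounded down)
After reduction: 181 − 45 = 136 months
Less pre-trial detention credit: 136 months − 31 months = 105 months
Cap at 127 months: 105 months is within the cap, no reduction.
Minimum 62 months: 105 months meets the minimum, no increase.

Sentence: 105 months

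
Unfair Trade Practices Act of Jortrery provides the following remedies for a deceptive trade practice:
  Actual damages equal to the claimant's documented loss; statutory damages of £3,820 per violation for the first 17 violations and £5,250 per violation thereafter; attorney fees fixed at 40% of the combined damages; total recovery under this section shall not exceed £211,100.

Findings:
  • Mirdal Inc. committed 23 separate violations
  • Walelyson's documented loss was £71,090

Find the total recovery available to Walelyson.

First 17 violations: 17 × £3,820 = £64,940
Remaining violations: (23 − 17) × £5,250 = £31,500
Statutory damages: £64,940 + £31,500 = £96,440
Combined damages: £71,090 + £96,440 = £167,530
Attorney fees: 40% of £167,530 = £67,012
Total before cap: £167,530 + £67,012 = £234,542
Cap at £211,100: £234,542 exceeds the cap → £211,100

£211,100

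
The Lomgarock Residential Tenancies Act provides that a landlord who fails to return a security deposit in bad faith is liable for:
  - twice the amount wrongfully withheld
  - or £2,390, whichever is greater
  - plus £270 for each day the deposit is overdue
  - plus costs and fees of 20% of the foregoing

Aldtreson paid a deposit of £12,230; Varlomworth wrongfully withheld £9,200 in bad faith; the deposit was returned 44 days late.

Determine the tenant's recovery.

£36,336

Doubled: 2 × £9,200 = £18,400
Minimum £2,390: £18,400 meets the minimum, no increase.
Late-return penalty: 44 × £270 = £11,880
Damages plus late penalty: £18,400 + £11,880 = £30,280
Costs and fees: 20% of £30,280 = £6,056
Total recovery: £30,280 + £6,056 = £36,336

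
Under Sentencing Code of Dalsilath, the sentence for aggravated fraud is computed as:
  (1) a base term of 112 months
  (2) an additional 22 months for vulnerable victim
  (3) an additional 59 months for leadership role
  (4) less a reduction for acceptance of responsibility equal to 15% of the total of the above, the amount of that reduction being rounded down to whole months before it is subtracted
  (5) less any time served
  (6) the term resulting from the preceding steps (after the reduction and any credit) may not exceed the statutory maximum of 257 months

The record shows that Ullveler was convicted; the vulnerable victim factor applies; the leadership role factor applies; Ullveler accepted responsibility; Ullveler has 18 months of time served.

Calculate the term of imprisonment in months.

147 months

Vulnerable victim enhancement: +22 months
Leadership role enhancement: +59 months
Adjusted term: 112 months + 22 months + 59 months = 193 months
Acceptance of responsibility reduction: 15% of 193 months = 28 months (rounded down)
After reduction: 193 − 28 = 165 months
Less time served: 165 months − 18 months = 147 months
Cap at 257 months: 147 months is within the cap, no reduction.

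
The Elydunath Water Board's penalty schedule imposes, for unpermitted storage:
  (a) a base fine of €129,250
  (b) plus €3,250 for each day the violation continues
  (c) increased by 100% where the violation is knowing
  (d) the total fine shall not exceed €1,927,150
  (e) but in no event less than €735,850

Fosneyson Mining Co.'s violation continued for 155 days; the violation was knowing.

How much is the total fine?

Per-day component: 155 × €3,250 = €503,750
Base plus per-day: €129,250 + €503,750 = €633,000
Enhancement: 100% of €633,000 = €633,000
Enhanced fine: €633,000 + €633,000 = €1,266,000
Cap at €1,927,150: €1,266,000 is within the cap, no reduction.
Minimum €735,850: €1,266,000 meets the minimum, no increase.

Civil penalty: €1,266,000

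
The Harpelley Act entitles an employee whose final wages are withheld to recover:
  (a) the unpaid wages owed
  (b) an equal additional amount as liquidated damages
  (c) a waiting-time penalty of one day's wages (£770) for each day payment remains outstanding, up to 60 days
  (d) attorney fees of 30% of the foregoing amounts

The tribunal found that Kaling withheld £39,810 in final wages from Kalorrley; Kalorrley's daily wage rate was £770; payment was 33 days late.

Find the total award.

Liquidated damages (equal amount): £39,810
Penalty days: min(33, 60) = 33
Waiting-time penalty: 33 × £770 = £25,410
Subtotal: £39,810 + £39,810 + £25,410 = £105,030
Attorney fees: 30% of £105,030 = £31,509
Total award: £105,030 + £31,509 = £136,539

£136,539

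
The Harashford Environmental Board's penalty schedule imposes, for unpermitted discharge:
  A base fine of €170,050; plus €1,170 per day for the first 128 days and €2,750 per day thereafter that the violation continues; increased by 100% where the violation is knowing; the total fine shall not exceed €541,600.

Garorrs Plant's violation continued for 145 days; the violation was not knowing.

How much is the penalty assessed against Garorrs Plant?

€366,560

First 128 days: 128 × €1,170 = €149,760
Remaining days: (145 − 128) × €2,750 = €46,750
Per-day component: €149,760 + €46,750 = €196,510
Base plus per-day: €170,050 + €196,510 = €366,560
The violation was not knowing: no 100% increase.
Cap at €541,600: €366,560 is within the cap, no reduction.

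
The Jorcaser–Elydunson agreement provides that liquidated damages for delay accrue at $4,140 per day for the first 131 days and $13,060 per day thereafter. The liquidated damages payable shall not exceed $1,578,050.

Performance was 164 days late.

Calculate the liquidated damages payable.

First 131 days: 131 × $4,140 = $542,340
Remaining days: (164 − 131) × $13,060 = $430,980
Accrued per-day damages: $542,340 + $430,980 = $973,320
Cap at $1,578,050: $973,320 is within the cap, no reduction.

$973,320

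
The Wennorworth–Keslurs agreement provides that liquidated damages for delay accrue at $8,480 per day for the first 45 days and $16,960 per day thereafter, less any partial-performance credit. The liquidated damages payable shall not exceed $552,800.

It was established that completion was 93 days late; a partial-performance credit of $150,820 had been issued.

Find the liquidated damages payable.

Liquidated damages: $552,800

First 45 days: 45 × $8,480 = $381,600
Remaining days: (93 − 45) × $16,960 = $814,080
Accrued per-day damages: $381,600 + $814,080 = $1,195,680
Less partial-performance credit: $1,195,680 − $150,820 = $1,044,860
Cap at $552,800: $1,044,860 exceeds the cap → $552,800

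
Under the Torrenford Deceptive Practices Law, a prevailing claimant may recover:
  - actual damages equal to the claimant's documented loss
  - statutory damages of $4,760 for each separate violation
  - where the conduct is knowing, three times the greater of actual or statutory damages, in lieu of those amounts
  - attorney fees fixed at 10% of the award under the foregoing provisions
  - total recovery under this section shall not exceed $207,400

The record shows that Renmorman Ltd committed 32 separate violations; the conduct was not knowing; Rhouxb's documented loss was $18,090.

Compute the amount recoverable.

Statutory damages: 32 × $4,760 = $152,320
Conduct not knowing: the in-lieu enhancement does not apply.
Actual plus statutory damages: $18,090 + $152,320 = $170,410
Attorney fees: 10% of $170,410 = $17,041
Total before cap: $170,410 + $17,041 = $187,451
Cap at $207,400: $187,451 is within the cap, no reduction.

$187,451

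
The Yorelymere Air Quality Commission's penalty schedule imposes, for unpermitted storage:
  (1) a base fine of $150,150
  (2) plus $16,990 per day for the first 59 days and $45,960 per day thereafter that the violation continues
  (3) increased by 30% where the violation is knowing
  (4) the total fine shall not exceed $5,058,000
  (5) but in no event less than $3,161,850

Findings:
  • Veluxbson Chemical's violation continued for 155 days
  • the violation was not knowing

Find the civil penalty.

Civil penalty: $5,058,000

First 59 days: 59 × $16,990 = $1,002,410
Remaining days: (155 − 59) × $45,960 = $4,412,160
Per-day component: $1,002,410 + $4,412,160 = $5,414,570
Base plus per-day: $150,150 + $5,414,570 = $5,564,720
The violation was not knowing: no 30% increase.
Cap at $5,058,000: $5,564,720 exceeds the cap → $5,058,000
Minimum $3,161,850: $5,058,000 meets the minimum, no increase.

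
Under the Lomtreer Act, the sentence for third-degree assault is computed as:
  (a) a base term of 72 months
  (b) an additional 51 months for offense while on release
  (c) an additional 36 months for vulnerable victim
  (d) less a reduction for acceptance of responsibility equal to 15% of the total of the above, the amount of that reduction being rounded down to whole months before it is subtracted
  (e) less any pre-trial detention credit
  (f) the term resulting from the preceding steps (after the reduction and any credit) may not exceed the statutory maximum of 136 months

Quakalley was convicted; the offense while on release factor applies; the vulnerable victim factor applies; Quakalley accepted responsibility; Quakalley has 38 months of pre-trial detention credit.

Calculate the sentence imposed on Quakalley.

Offense while on release enhancement: +51 months
Vulnerable victim enhancement: +36 months
Adjusted term: 72 months + 51 months + 36 months = 159 months
Acceptance of responsibility reduction: 15% of 159 months = 23 months (rounded down)
After reduction: 159 − 23 = 136 months
Less pre-trial detention credit: 136 months − 38 months = 98 months
Cap at 136 months: 98 months is within the cap, no reduction.

98 months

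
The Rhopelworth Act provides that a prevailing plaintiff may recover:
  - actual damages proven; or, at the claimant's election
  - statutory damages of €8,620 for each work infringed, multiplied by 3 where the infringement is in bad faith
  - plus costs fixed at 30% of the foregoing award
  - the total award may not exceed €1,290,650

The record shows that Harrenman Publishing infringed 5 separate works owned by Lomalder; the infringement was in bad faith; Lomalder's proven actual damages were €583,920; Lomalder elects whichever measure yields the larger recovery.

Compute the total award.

€759,096

Statutory damages: 5 × €8,620 = €43,100
Trebled: 3 × €43,100 = €129,300
Greater of actual damages (€583,920) or enhanced statutory damages (€129,300): €583,920
Costs: 30% of €583,920 = €175,176
Award plus costs: €583,920 + €175,176 = €759,096
Cap at €1,290,650: €759,096 is within the cap, no reduction.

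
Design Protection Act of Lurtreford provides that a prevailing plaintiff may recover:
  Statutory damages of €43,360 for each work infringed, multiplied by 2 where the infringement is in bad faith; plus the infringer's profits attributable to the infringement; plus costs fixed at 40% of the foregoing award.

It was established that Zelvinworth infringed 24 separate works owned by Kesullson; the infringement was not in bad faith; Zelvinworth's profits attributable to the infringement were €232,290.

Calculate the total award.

Statutory damages: 24 × €43,360 = €1,040,640
Infringement not in bad faith: no ×2 enhancement.
Combined award: €1,040,640 + €232,290 = €1,272,930
Costs: 40% of €1,272,930 = €509,172
Award plus costs: €1,272,930 + €509,172 = €1,782,102

€1,782,102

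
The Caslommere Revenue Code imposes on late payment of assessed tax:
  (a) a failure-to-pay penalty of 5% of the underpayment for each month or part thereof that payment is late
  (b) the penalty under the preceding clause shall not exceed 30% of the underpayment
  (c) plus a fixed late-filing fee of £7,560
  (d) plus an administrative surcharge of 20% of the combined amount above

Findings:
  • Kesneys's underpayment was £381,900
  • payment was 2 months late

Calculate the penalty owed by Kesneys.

Accrued rate: 5% × 2 = 10%, capped at 30% → 10%
Failure-to-pay penalty: 10% of £381,900 = £38,190
Penalty before surcharge: £38,190 + £7,560 = £45,750
Administrative surcharge: 20% of £45,750 = £9,150
Total penalty: £45,750 + £9,150 = £54,900

£54,900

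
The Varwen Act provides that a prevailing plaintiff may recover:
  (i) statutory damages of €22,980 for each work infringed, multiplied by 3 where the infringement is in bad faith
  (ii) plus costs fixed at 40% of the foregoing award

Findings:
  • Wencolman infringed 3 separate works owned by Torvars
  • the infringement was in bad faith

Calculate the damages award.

€289,548

Statutory damages: 3 × €22,980 = €68,940
Trebled: 3 × €68,940 = €206,820
Costs: 40% of €206,820 = €82,728
Award plus costs: €206,820 + €82,728 = €289,548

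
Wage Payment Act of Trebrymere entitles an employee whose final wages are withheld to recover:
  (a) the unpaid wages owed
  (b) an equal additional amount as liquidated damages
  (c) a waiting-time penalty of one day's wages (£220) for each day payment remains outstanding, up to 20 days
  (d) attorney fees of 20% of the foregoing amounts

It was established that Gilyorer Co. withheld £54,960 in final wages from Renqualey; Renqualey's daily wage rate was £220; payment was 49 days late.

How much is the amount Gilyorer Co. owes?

Liquidated damages (equal amount): £54,960
Penalty days: min(49, 20) = 20
Waiting-time penalty: 20 × £220 = £4,400
Subtotal: £54,960 + £54,960 + £4,400 = £114,320
Attorney fees: 20% of £114,320 = £22,864
Total award: £114,320 + £22,864 = £137,184

£137,184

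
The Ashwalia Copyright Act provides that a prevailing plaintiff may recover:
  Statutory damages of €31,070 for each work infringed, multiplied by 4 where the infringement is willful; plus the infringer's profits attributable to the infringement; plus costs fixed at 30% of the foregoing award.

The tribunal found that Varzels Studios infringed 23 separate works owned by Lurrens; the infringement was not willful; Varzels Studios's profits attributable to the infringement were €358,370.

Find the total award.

Award: €1,394,874

Statutory damages: 23 × €31,070 = €714,610
Infringement not willful: no ×4 enhancement.
Combined award: €714,610 + €358,370 = €1,072,980
Costs: 30% of €1,072,980 = €321,894
Award plus costs: €1,072,980 + €321,894 = €1,394,874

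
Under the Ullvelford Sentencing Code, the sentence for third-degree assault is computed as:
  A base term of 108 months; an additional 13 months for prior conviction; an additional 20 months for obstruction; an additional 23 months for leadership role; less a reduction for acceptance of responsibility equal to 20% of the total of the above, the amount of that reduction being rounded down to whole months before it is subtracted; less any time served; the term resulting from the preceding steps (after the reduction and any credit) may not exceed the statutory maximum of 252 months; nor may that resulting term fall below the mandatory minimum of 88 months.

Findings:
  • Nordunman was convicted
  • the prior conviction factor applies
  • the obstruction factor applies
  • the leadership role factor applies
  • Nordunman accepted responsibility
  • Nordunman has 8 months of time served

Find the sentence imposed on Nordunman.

124 months

Prior conviction enhancement: +13 months
Obstruction enhancement: +20 months
Leadership role enhancement: +23 months
Adjusted term: 108 months + 13 months + 20 months + 23 months = 164 months
Acceptance of responsibility reduction: 20% of 164 months = 32 months (rounded down)
After reduction: 164 − 32 = 132 months
Less time served: 132 months − 8 months = 124 months
Cap at 252 months: 124 months is within the cap, no reduction.
Minimum 88 months: 124 months meets the minimum, no increase.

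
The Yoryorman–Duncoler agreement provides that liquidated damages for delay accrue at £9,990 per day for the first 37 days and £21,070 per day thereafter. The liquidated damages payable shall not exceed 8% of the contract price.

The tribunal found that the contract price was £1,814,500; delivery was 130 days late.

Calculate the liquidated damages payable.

£145,160

First 37 days: 37 × £9,990 = £369,630
Remaining days: (130 − 37) × £21,070 = £1,959,510
Accrued per-day damages: £369,630 + £1,959,510 = £2,329,140
Cap: 8% of £1,814,500 = £145,160
Cap at £145,160: £2,329,140 exceeds the cap → £145,160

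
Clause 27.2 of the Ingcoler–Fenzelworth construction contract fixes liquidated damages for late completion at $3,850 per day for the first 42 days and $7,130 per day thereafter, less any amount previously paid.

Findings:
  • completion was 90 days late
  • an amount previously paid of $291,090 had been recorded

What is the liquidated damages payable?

$212,850

First 42 days: 42 × $3,850 = $161,700
Remaining days: (90 − 42) × $7,130 = $342,240
Accrued per-day damages: $161,700 + $342,240 = $503,940
Less amount previously paid: $503,940 − $291,090 = $212,850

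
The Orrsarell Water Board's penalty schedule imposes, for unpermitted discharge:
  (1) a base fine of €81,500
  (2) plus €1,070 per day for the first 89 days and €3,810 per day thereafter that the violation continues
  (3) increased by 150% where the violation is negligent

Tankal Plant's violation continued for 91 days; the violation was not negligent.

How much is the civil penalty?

First 89 days: 89 × €1,070 = €95,230
Remaining days: (91 − 89) × €3,810 = €7,620
Per-day component: €95,230 + €7,620 = €102,850
Base plus per-day: €81,500 + €102,850 = €184,350
The violation was not negligent: no 150% increase.

€184,350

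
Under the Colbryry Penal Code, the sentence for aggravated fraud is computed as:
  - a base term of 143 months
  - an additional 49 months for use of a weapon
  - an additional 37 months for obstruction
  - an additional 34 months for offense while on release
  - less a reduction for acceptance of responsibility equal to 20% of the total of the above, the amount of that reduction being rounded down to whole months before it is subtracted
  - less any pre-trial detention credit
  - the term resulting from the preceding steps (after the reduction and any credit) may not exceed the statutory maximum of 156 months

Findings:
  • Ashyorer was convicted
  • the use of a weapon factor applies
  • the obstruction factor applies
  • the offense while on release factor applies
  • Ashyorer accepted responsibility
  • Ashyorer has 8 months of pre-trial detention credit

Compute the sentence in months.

Use of a weapon enhancement: +49 months
Obstruction enhancement: +37 months
Offense while on release enhancement: +34 months
Adjusted term: 143 months + 49 months + 37 months + 34 months = 263 months
Acceptance of responsibility reduction: 20% of 263 months = 52 months (rounded down)
After reduction: 263 − 52 = 211 months
Less pre-trial detention credit: 211 months − 8 months = 203 months
Cap at 156 months: 203 months exceeds the cap → 156 months

156 months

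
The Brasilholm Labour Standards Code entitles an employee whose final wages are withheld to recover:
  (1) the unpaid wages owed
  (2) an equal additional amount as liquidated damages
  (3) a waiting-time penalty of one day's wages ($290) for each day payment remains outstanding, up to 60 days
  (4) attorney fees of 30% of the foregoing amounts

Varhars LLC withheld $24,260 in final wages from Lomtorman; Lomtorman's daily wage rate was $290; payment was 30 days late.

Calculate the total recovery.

Liquidated damages (equal amount): $24,260
Penalty days: min(30, 60) = 30
Waiting-time penalty: 30 × $290 = $8,700
Subtotal: $24,260 + $24,260 + $8,700 = $57,220
Attorney fees: 30% of $57,220 = $17,166
Total award: $57,220 + $17,166 = $74,386

$74,386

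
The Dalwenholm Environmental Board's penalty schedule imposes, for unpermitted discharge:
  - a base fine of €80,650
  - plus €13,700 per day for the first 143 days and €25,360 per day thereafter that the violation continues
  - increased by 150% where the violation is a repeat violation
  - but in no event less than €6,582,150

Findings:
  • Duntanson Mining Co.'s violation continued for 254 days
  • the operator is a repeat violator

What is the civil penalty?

First 143 days: 143 × €13,700 = €1,959,100
Remaining days: (254 − 143) × €25,360 = €2,814,960
Per-day component: €1,959,100 + €2,814,960 = €4,774,060
Base plus per-day: €80,650 + €4,774,060 = €4,854,710
Enhancement: 150% of €4,854,710 = €7,282,065
Enhanced fine: €4,854,710 + €7,282,065 = €12,136,775
Minimum €6,582,150: €12,136,775 meets the minimum, no increase.

€12,136,775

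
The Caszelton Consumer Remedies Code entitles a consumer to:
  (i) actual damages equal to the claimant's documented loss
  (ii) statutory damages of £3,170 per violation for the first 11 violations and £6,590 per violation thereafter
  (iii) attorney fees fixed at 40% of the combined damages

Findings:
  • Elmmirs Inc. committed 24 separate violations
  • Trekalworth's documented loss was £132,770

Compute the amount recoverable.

First 11 violations: 11 × £3,170 = £34,870
Remaining violations: (24 − 11) × £6,590 = £85,670
Statutory damages: £34,870 + £85,670 = £120,540
Combined damages: £132,770 + £120,540 = £253,310
Attorney fees: 40% of £253,310 = £101,324
Total recovery: £253,310 + £101,324 = £354,634

£354,634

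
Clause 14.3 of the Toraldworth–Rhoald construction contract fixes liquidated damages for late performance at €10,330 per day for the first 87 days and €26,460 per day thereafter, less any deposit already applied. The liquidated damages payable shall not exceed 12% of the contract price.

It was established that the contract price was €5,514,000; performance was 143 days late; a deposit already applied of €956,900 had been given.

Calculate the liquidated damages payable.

€661,680

First 87 days: 87 × €10,330 = €898,710
Remaining days: (143 − 87) × €26,460 = €1,481,760
Accrued per-day damages: €898,710 + €1,481,760 = €2,380,470
Less deposit already applied: €2,380,470 − €956,900 = €1,423,570
Cap: 12% of €5,514,000 = €661,680
Cap at €661,680: €1,423,570 exceeds the cap → €661,680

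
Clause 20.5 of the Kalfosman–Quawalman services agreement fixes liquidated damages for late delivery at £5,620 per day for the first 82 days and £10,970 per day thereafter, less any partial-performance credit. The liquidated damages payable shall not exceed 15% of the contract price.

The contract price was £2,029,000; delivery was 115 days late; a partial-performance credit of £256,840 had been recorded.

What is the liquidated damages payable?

£304,350

First 82 days: 82 × £5,620 = £460,840
Remaining days: (115 − 82) × £10,970 = £362,010
Accrued per-day damages: £460,840 + £362,010 = £822,850
Less partial-performance credit: £822,850 − £256,840 = £566,010
Cap: 15% of £2,029,000 = £304,350
Cap at £304,350: £566,010 exceeds the cap → £304,350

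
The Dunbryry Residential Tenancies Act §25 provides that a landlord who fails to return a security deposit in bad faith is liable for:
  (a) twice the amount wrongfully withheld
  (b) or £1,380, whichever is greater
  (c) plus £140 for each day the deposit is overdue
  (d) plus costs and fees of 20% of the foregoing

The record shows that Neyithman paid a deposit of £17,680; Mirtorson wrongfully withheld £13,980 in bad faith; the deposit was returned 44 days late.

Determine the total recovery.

Doubled: 2 × £13,980 = £27,960
Minimum £1,380: £27,960 meets the minimum, no increase.
Late-return penalty: 44 × £140 = £6,160
Damages plus late penalty: £27,960 + £6,160 = £34,120
Costs and fees: 20% of £34,120 = £6,824
Total recovery: £34,120 + £6,824 = £40,944

£40,944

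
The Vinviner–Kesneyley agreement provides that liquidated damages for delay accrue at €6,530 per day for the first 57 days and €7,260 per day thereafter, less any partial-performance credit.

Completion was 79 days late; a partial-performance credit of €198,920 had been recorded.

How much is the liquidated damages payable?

First 57 days: 57 × €6,530 = €372,210
Remaining days: (79 − 57) × €7,260 = €159,720
Accrued per-day damages: €372,210 + €159,720 = €531,930
Less partial-performance credit: €531,930 − €198,920 = €333,010

€333,010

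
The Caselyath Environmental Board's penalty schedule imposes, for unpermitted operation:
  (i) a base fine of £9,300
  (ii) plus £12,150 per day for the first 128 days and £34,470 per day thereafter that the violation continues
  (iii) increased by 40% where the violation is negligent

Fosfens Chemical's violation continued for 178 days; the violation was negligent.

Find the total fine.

£4,603,200

First 128 days: 128 × £12,150 = £1,555,200
Remaining days: (178 − 128) × £34,470 = £1,723,500
Per-day component: £1,555,200 + £1,723,500 = £3,278,700
Base plus per-day: £9,300 + £3,278,700 = £3,288,000
Enhancement: 40% of £3,288,000 = £1,315,200
Enhanced fine: £3,288,000 + £1,315,200 = £4,603,200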